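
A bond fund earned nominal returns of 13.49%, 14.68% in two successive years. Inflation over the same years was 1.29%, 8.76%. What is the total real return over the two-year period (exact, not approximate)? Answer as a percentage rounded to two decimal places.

Nominal growth factor = 1.1349 × 1.1468 = 1.301503
Price-level growth factor = 1.0129 × 1.0876 = 1.101630
Real growth factor = 1.301503 / 1.101630 = 1.181434
Total real return = 1.181434 − 1 → 18.14%.

18.14%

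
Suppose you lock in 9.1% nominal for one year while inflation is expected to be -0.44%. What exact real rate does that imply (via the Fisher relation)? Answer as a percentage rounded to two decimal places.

1 + r = 1.09100 / 0.99560 = 1.095822
r = 1.095822 − 1 = 9.5822%, i.e. 9.58%.

9.58%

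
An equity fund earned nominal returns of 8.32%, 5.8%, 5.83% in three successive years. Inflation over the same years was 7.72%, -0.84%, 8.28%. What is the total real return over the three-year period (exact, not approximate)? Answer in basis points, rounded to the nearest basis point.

486 basis points

Nominal growth factor = 1.0832 × 1.0580 × 1.0583 = 1.212839
Price-level growth factor = 1.0772 × 0.9916 × 1.0828 = 1.156594
Real growth factor = 1.212839 / 1.156594 = 1.048629
Total real return = 1.048629 − 1 → 486 basis points.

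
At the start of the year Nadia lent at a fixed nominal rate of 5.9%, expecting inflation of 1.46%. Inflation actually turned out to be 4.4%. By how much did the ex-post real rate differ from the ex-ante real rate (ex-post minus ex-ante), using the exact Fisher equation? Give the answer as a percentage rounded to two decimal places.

Ex-ante: (1 + 0.0590)/(1 + 0.0146) − 1 = 4.3761%
Ex-post: (1 + 0.0590)/(1 + 0.0440) − 1 = 1.4368%
Difference (ex-post − ex-ante) = -2.9393% → -2.94%.

-2.94%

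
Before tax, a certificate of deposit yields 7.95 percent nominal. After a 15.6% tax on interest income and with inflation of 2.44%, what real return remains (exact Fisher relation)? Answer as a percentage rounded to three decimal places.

4.168%

After-tax nominal return = 7.95% × (1 − 0.156) = 6.7098%.
1 + r = 1.067098 / 1.02440 = 1.041681
After-tax real rate = 1.041681 − 1 → 4.168%.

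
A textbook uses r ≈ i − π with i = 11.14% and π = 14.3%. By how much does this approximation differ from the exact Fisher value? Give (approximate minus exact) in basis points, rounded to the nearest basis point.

Approximate: r ≈ 11.140% − 14.300% = -3.1600%
Exact: (1 + 0.1114)/(1 + 0.1430) − 1 = -2.7647%
Error = -3.1600% − (-2.7647%) = -0.3953% → -40 basis points.

-40 basis points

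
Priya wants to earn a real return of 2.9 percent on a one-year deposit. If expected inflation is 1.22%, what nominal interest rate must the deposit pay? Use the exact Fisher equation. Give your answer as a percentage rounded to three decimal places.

4.155%

(1 + i) = (1 + r)(1 + π) = 1.02900 × 1.01220 = 1.0415538
i = 1.0415538 − 1, so the required nominal rate is 4.155%.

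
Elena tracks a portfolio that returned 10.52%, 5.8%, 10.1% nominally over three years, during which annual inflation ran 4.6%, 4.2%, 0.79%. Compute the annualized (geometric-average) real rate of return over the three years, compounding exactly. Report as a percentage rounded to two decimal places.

5.43%

Nominal growth factor = 1.1052 × 1.0580 × 1.1010 = 1.28740106
Price-level growth factor = 1.0460 × 1.0420 × 1.0079 = 1.09854246
Real growth factor = 1.28740106 / 1.09854246 = 1.17191743
Annualized real rate = 1.17191743^(1/3) − 1 = 5.4304% → 5.43%.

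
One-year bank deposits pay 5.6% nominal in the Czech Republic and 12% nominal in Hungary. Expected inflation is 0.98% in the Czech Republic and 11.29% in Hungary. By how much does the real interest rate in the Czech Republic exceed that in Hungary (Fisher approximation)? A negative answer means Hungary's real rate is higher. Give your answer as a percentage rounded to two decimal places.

3.91%

The Czech Republic: 5.6% − 0.98% = 4.620%
Hungary: 12% − 11.29% = 0.710%
Differential = 3.910% → 3.91%.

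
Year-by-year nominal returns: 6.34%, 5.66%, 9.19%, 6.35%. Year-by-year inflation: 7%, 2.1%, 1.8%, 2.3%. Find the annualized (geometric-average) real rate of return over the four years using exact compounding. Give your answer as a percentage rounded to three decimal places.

Nominal growth factor = 1.0634 × 1.0566 × 1.0919 × 1.0635 = 1.30475095
Price-level growth factor = 1.0700 × 1.0210 × 1.0180 × 1.0230 = 1.13771355
Real growth factor = 1.30475095 / 1.13771355 = 1.14681850
Annualized real rate = 1.14681850^(1/4) − 1 = 3.4841% → 3.484%.

3.484%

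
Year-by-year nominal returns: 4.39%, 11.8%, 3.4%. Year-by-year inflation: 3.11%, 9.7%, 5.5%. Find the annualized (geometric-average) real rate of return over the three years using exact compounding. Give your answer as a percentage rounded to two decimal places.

0.37%

Nominal growth factor = 1.0439 × 1.1180 × 1.0340 = 1.20676093
Price-level growth factor = 1.0311 × 1.0970 × 1.0550 = 1.19332812
Real growth factor = 1.20676093 / 1.19332812 = 1.01125659
Annualized real rate = 1.01125659^(1/3) − 1 = 0.3738% → 0.37%.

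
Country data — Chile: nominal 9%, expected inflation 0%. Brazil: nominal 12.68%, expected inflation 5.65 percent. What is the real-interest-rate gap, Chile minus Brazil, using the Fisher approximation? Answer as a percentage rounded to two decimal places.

Chile: 9% − 0% = 9.000%
Brazil: 12.68% − 5.65% = 7.030%
Differential = 1.970% → 1.97%.

1.97%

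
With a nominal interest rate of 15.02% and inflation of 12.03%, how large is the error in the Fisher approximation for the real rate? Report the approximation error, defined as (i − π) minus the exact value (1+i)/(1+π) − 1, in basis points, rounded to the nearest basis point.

32 basis points

Approximate: r ≈ 15.020% − 12.030% = 2.9900%
Exact: (1 + 0.1502)/(1 + 0.1203) − 1 = 2.6689%
Error = 2.9900% − 2.6689% = 0.3211% → 32 basis points.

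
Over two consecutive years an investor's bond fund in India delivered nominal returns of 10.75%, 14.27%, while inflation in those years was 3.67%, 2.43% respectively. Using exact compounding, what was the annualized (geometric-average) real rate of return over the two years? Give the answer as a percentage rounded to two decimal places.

9.17%

Nominal growth factor = 1.1075 × 1.1427 = 1.26554025
Price-level growth factor = 1.0367 × 1.0243 = 1.06189181
Real growth factor = 1.26554025 / 1.06189181 = 1.19177890
Annualized real rate = 1.19177890^(1/2) − 1 = 9.1686% → 9.17%.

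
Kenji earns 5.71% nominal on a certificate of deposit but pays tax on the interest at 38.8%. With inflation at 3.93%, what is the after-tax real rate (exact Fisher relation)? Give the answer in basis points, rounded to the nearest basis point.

After-tax nominal return = 5.71% × (1 − 0.388) = 3.49452%.
1 + r = 1.0349452 / 1.03930 = 0.995810
After-tax real rate = 0.995810 − 1 → -42 basis points.

-42 basis points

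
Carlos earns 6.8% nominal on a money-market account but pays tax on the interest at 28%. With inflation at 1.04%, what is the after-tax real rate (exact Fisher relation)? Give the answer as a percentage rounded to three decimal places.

After-tax nominal return = 6.8% × (1 − 0.28) = 4.8960%.
1 + r = 1.04896 / 1.01040 = 1.038163
After-tax real rate = 1.038163 − 1 → 3.816%.

3.816%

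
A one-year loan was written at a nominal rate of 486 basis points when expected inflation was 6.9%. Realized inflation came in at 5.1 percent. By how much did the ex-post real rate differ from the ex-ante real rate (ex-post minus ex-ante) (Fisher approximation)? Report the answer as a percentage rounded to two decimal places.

1.80%

Ex-ante: 4.86% − 6.9% = -2.040%
Ex-post: 4.86% − 5.1% = -0.240%
Difference (ex-post − ex-ante) = 1.8000% → 1.80%.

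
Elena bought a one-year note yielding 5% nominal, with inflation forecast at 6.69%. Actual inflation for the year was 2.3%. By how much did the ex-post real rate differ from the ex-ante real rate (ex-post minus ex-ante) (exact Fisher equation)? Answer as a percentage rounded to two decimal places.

Ex-ante: (1 + 0.0500)/(1 + 0.0669) − 1 = -1.5840%
Ex-post: (1 + 0.0500)/(1 + 0.0230) − 1 = 2.6393%
Difference (ex-post − ex-ante) = 4.2233% → 4.22%.

4.22%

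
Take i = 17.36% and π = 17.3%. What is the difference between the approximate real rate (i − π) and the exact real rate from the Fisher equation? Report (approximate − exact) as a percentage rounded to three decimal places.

Approximate: r ≈ 17.360% − 17.300% = 0.0600%
Exact: (1 + 0.1736)/(1 + 0.1730) − 1 = 0.0512%
Error = 0.0600% − 0.0512% = 0.0088% → 0.009%.

0.009%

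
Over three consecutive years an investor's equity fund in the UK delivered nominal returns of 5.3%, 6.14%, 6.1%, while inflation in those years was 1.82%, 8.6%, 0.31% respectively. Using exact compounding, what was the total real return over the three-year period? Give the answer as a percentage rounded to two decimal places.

6.91%

Nominal growth factor = 1.0530 × 1.0614 × 1.0610 = 1.185831
Price-level growth factor = 1.0182 × 1.0860 × 1.0031 = 1.109193
Real growth factor = 1.185831 / 1.109193 = 1.069094
Total real return = 1.069094 − 1 → 6.91%.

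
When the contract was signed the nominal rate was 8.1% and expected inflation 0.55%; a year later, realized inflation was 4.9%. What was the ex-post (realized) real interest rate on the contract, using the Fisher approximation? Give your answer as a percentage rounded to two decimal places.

3.20%

Ex-post: 8.1% − 4.9% = 3.200%
So the realized real rate is 3.20%.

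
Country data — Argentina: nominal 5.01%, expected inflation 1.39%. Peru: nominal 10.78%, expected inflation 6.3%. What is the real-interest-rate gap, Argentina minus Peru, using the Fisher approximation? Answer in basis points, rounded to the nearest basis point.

-86 basis points

Argentina: 5.01% − 1.39% = 3.620%
Peru: 10.78% − 6.3% = 4.480%
Differential = -0.860% → -86 basis points.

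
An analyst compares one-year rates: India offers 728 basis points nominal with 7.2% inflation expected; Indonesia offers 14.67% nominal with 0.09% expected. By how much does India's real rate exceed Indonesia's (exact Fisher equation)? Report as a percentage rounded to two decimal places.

India: (1 + 0.0728)/(1 + 0.0720) − 1 = 0.0746%
Indonesia: (1 + 0.1467)/(1 + 0.0009) − 1 = 14.5669%
Differential = 0.0746% − 14.5669% = -14.4923% → -14.49%.

-14.49%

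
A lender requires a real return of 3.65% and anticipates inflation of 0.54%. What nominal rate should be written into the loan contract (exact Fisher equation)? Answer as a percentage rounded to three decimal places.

(1 + i) = (1 + r)(1 + π) = 1.03650 × 1.00540 = 1.0420971
i = 1.0420971 − 1, so the required nominal rate is 4.210%.

4.210%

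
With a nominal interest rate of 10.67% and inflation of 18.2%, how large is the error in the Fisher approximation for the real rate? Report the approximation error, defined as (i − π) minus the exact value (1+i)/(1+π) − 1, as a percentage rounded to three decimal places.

Approximate: r ≈ 10.670% − 18.200% = -7.5300%
Exact: (1 + 0.1067)/(1 + 0.1820) − 1 = -6.3706%
Error = -7.5300% − (-6.3706%) = -1.1594% → -1.159%.

-1.159%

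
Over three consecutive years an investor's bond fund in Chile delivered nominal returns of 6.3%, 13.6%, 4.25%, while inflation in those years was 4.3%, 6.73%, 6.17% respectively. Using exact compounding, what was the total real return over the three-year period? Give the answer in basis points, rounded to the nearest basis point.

652 basis points

Compound the nominal returns: 1.0630 × 1.1360 × 1.0425 = 1.258890.
Compound inflation: 1.0430 × 1.0673 × 1.0617 = 1.181878.
Deflate: 1.258890 / 1.181878 = 1.065160.
Total real return = 1.065160 − 1 → 652 basis points.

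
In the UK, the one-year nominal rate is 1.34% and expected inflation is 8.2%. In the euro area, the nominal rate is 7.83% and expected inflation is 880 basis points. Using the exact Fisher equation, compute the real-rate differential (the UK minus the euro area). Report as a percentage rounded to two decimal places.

The UK: (1 + 0.0134)/(1 + 0.0820) − 1 = -6.3401%
The euro area: (1 + 0.0783)/(1 + 0.0880) − 1 = -0.8915%
Differential = -6.3401% − (-0.8915%) = -5.4486% → -5.45%.

-5.45%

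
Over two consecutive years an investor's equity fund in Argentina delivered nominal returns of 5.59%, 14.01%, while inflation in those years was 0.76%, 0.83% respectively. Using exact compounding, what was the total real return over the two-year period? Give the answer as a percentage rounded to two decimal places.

Nominal growth factor = 1.0559 × 1.1401 = 1.203832
Price-level growth factor = 1.0076 × 1.0083 = 1.015963
Real growth factor = 1.203832 / 1.015963 = 1.184917
Total real return = 1.184917 − 1 → 18.49%.

18.49%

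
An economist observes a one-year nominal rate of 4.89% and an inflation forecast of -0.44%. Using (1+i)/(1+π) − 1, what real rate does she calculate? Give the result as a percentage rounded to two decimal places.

By the Fisher identity, 1 + r = (1 + i)/(1 + π).
1 + r = 1.04890 / 0.99560 = 1.053536
r = 1.053536 − 1 = 5.3536%, i.e. 5.35%.

5.35%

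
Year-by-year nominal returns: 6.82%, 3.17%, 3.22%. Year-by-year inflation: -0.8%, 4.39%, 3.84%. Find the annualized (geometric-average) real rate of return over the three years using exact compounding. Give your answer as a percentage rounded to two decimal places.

1.89%

Nominal growth factor = 1.0682 × 1.0317 × 1.0322 = 1.13754833
Price-level growth factor = 0.9920 × 1.0439 × 1.0384 = 1.07531387
Real growth factor = 1.13754833 / 1.07531387 = 1.05787562
Annualized real rate = 1.05787562^(1/3) − 1 = 1.8931% → 1.89%.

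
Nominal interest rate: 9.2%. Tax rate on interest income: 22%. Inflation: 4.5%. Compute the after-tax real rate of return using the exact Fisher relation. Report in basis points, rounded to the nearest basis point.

After-tax nominal return = 9.2% × (1 − 0.22) = 7.1760%.
1 + r = 1.07176 / 1.04500 = 1.025608
After-tax real rate = 1.025608 − 1 → 256 basis points.

256 basis points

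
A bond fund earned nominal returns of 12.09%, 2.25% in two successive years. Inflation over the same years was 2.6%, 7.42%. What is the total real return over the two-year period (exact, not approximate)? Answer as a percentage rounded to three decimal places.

Compound the nominal returns: 1.1209 × 1.0225 = 1.1461203.
Compound inflation: 1.0260 × 1.0742 = 1.1021292.
Deflate: 1.1461203 / 1.1021292 = 1.0399146.
Total real return = 1.0399146 − 1 → 3.991%.

3.991%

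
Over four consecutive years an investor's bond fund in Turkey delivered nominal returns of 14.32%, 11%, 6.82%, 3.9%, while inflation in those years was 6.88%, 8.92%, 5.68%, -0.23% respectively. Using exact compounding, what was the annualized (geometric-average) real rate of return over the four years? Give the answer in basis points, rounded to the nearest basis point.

350 basis points

Nominal growth factor = 1.1432 × 1.1100 × 1.0682 × 1.0390 = 1.40835881
Price-level growth factor = 1.0688 × 1.0892 × 1.0568 × 0.9977 = 1.22743034
Real growth factor = 1.40835881 / 1.22743034 = 1.14740427
Annualized real rate = 1.14740427^(1/4) − 1 = 3.4973% → 350 basis points.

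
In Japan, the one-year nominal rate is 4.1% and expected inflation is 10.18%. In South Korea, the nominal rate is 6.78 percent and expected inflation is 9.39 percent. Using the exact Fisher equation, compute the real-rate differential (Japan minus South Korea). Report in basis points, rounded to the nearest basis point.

Japan: (1 + 0.0410)/(1 + 0.1018) − 1 = -5.5182%
South Korea: (1 + 0.0678)/(1 + 0.0939) − 1 = -2.3860%
Differential = -5.5182% − (-2.3860%) = -3.1323% → -313 basis points.

-313 basis points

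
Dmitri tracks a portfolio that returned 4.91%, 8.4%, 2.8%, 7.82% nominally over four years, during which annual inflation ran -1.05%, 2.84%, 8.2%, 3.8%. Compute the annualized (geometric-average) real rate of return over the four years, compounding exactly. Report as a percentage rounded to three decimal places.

Nominal growth factor = 1.0491 × 1.0840 × 1.0280 × 1.0782 = 1.26048770
Price-level growth factor = 0.9895 × 1.0284 × 1.0820 × 1.0380 = 1.14288486
Real growth factor = 1.26048770 / 1.14288486 = 1.10289998
Annualized real rate = 1.10289998^(1/4) − 1 = 2.4788% → 2.479%.

2.479%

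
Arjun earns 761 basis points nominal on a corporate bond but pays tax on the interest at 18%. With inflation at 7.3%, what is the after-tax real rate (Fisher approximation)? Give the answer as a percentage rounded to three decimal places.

After-tax nominal return = 7.61% × (1 − 0.18) = 6.2402%.
r ≈ 6.2402% − 7.3% → -1.060%.

-1.060%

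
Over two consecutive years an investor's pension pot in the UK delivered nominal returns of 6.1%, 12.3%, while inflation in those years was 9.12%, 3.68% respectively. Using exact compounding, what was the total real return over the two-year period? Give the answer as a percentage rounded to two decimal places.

Nominal growth factor = 1.0610 × 1.1230 = 1.191503
Price-level growth factor = 1.0912 × 1.0368 = 1.131356
Real growth factor = 1.191503 / 1.131356 = 1.053163
Total real return = 1.053163 − 1 → 5.32%.

5.32%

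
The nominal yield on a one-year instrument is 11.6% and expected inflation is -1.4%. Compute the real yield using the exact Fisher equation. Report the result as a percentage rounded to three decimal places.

13.185%

By the Fisher relation, 1 + r = (1 + i)/(1 + π).
1 + r = 1.11600 / 0.98600 = 1.131846
r = 1.131846 − 1 = 13.1846%, i.e. 13.185%.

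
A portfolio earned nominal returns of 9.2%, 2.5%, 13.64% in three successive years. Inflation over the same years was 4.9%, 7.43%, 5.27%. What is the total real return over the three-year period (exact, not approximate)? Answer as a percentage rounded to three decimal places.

7.219%

Nominal growth factor = 1.0920 × 1.0250 × 1.1364 = 1.271973
Price-level growth factor = 1.0490 × 1.0743 × 1.0527 = 1.186330
Real growth factor = 1.271973 / 1.186330 = 1.072191
Total real return = 1.072191 − 1 → 7.219%.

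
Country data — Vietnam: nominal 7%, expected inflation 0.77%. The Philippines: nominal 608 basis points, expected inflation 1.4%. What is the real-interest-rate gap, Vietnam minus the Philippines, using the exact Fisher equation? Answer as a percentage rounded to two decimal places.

1.57%

Vietnam: (1 + 0.0700)/(1 + 0.0077) − 1 = 6.1824%
The Philippines: (1 + 0.0608)/(1 + 0.0140) − 1 = 4.6154%
Differential = 6.1824% − 4.6154% = 1.5670% → 1.57%.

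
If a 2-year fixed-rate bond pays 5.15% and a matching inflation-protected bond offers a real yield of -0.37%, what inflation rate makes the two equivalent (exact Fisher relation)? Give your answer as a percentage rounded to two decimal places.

(1 + π) = (1 + i)/(1 + r) = 1.05150 / 0.99630 = 1.055405
Break-even inflation = 1.055405 − 1 → 5.54%.

5.54%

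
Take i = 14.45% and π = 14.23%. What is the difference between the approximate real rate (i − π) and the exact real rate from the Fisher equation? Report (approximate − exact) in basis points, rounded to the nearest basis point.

Approximate: r ≈ 14.450% − 14.230% = 0.2200%
Exact: (1 + 0.1445)/(1 + 0.1423) − 1 = 0.1926%
Error = 0.2200% − 0.1926% = 0.0274% → 3 basis points.

3 basis points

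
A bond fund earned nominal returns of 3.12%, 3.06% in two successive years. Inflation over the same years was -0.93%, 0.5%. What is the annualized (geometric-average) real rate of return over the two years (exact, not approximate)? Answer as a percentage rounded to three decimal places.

Nominal growth factor = 1.0312 × 1.0306 = 1.06275472
Price-level growth factor = 0.9907 × 1.0050 = 0.99565350
Real growth factor = 1.06275472 / 0.99565350 = 1.06739415
Annualized real rate = 1.06739415^(1/2) − 1 = 3.3148% → 3.315%.

3.315%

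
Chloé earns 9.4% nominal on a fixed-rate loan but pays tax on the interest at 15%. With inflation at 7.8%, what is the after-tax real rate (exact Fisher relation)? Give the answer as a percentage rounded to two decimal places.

0.18%

After-tax nominal return = 9.4% × (1 − 0.15) = 7.9900%.
1 + r = 1.07990 / 1.07800 = 1.001763
After-tax real rate = 1.001763 − 1 → 0.18%.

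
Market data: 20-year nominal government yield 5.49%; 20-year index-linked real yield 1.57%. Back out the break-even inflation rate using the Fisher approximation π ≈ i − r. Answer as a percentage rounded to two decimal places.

π ≈ i − r = 5.49% − 1.57% → 3.92%.

3.92%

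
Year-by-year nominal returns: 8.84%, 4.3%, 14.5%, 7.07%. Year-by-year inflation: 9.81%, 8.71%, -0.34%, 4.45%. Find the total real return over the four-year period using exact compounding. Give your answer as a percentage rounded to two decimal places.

12.00%

Nominal growth factor = 1.0884 × 1.0430 × 1.1450 × 1.0707 = 1.391702
Price-level growth factor = 1.0981 × 1.0871 × 0.9966 × 1.0445 = 1.242627
Real growth factor = 1.391702 / 1.242627 = 1.119967
Total real return = 1.119967 − 1 → 12.00%.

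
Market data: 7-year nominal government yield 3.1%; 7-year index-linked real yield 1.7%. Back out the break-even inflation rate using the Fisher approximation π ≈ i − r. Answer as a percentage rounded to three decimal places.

1.400%

π ≈ i − r = 3.1% − 1.7% → 1.400%.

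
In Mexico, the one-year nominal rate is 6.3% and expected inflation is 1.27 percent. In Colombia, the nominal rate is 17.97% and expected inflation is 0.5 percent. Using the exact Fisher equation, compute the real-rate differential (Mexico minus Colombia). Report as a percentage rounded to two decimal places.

Mexico: (1 + 0.0630)/(1 + 0.0127) − 1 = 4.9669%
Colombia: (1 + 0.1797)/(1 + 0.0050) − 1 = 17.3831%
Differential = 4.9669% − 17.3831% = -12.4162% → -12.42%.

-12.42%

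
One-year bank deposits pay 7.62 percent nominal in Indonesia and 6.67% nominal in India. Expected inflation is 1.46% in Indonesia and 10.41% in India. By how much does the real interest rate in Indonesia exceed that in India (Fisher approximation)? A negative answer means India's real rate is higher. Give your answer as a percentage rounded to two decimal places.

9.90%

Indonesia: 7.62% − 1.46% = 6.160%
India: 6.67% − 10.41% = -3.740%
Differential = 9.900% → 9.90%.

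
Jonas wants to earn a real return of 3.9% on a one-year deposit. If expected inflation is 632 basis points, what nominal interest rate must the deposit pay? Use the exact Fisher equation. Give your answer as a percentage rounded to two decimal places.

10.47%

(1 + i) = (1 + r)(1 + π) = 1.03900 × 1.06320 = 1.1046648
i = 1.1046648 − 1, so the required nominal rate is 10.47%.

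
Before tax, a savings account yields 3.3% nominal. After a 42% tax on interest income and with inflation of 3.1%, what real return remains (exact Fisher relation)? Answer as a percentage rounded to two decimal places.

After-tax nominal return = 3.3% × (1 − 0.42) = 1.9140%.
1 + r = 1.01914 / 1.03100 = 0.988497
After-tax real rate = 0.988497 − 1 → -1.15%.

-1.15%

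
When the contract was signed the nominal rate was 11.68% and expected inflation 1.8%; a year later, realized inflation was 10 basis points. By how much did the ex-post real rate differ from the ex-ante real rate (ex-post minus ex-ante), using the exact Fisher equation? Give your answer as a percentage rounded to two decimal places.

Ex-ante: (1 + 0.1168)/(1 + 0.0180) − 1 = 9.7053%
Ex-post: (1 + 0.1168)/(1 + 0.0010) − 1 = 11.5684%
Difference (ex-post − ex-ante) = 1.8631% → 1.86%.

1.86%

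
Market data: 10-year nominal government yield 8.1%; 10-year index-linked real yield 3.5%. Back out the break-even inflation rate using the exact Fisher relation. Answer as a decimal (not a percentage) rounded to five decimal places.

(1 + π) = (1 + i)/(1 + r) = 1.08100 / 1.03500 = 1.044444
Break-even inflation = 1.044444 − 1 → 0.04444.

0.04444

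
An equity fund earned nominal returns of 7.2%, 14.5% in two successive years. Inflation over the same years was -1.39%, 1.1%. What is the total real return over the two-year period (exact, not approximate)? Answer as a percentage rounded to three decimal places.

Nominal growth factor = 1.0720 × 1.1450 = 1.227440
Price-level growth factor = 0.9861 × 1.0110 = 0.996947
Real growth factor = 1.227440 / 0.996947 = 1.231199
Total real return = 1.231199 − 1 → 23.120%.

23.120%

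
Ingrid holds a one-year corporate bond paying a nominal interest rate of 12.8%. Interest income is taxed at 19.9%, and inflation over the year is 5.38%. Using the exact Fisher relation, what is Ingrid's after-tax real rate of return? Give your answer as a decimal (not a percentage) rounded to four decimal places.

After-tax nominal return = 12.8% × (1 − 0.199) = 10.2528%.
1 + r = 1.102528 / 1.05380 = 1.046240
After-tax real rate = 1.046240 − 1 → 0.0462.

0.0462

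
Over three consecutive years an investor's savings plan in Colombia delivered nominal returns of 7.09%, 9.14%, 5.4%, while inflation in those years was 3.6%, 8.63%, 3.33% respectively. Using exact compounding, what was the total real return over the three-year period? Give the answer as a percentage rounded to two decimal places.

5.93%

Nominal growth factor = 1.0709 × 1.0914 × 1.0540 = 1.231894
Price-level growth factor = 1.0360 × 1.0863 × 1.0333 = 1.162883
Real growth factor = 1.231894 / 1.162883 = 1.059345
Total real return = 1.059345 − 1 → 5.93%.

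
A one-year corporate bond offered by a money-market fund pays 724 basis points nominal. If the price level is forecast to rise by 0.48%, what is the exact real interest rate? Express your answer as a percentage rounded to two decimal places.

6.73%

1 + r = 1.07240 / 1.00480 = 1.067277
r = 1.067277 − 1 = 6.7277%, i.e. 6.73%.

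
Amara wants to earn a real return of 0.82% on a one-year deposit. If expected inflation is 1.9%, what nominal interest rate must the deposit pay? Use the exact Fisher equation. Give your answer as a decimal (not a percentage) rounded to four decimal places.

0.0274

(1 + i) = (1 + r)(1 + π) = 1.00820 × 1.01900 = 1.0273558
i = 1.0273558 − 1, so the required nominal rate is 0.0274.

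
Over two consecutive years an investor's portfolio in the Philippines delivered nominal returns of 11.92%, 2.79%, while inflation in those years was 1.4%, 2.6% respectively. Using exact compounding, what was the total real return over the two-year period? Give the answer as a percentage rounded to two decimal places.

Nominal growth factor = 1.1192 × 1.0279 = 1.150426
Price-level growth factor = 1.0140 × 1.0260 = 1.040364
Real growth factor = 1.150426 / 1.040364 = 1.105792
Total real return = 1.105792 − 1 → 10.58%.

10.58%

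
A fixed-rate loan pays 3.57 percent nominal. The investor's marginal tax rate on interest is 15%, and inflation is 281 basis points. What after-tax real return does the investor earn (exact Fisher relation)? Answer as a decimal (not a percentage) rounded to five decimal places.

0.00218

After-tax nominal return = 3.57% × (1 − 0.15) = 3.0345%.
1 + r = 1.030345 / 1.02810 = 1.002184
After-tax real rate = 1.002184 − 1 → 0.00218.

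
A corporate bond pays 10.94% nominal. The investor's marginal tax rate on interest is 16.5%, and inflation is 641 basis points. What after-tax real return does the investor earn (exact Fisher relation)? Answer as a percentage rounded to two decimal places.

After-tax nominal return = 10.94% × (1 − 0.165) = 9.1349%.
1 + r = 1.091349 / 1.06410 = 1.025608
After-tax real rate = 1.025608 − 1 → 2.56%.

2.56%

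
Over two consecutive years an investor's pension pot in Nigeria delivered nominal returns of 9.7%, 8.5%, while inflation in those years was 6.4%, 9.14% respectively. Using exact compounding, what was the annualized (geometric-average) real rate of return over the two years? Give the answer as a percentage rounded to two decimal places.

Compound the nominal returns: 1.0970 × 1.0850 = 1.19024500.
Compound inflation: 1.0640 × 1.0914 = 1.16124960.
Deflate: 1.19024500 / 1.16124960 = 1.02496914.
Annualized real rate = 1.02496914^(1/2) − 1 = 1.2408% → 1.24%.

1.24%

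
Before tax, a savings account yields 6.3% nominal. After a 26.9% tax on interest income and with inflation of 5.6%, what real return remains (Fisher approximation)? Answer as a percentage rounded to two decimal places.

After-tax nominal return = 6.3% × (1 − 0.269) = 4.6053%.
r ≈ 4.6053% − 5.6% → -0.99%.

-0.99%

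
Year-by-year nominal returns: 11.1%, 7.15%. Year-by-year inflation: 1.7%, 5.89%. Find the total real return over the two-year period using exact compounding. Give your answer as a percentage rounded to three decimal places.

Compound the nominal returns: 1.1110 × 1.0715 = 1.190437.
Compound inflation: 1.0170 × 1.0589 = 1.076901.
Deflate: 1.190437 / 1.076901 = 1.105428.
Total real return = 1.105428 − 1 → 10.543%.

10.543%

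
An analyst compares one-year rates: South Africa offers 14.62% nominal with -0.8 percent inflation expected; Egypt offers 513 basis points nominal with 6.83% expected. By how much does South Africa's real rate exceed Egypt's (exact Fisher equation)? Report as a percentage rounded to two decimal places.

South Africa: (1 + 0.1462)/(1 − 0.0080) − 1 = 15.5444%
Egypt: (1 + 0.0513)/(1 + 0.0683) − 1 = -1.5913%
Differential = 15.5444% − (-1.5913%) = 17.1357% → 17.14%.

17.14%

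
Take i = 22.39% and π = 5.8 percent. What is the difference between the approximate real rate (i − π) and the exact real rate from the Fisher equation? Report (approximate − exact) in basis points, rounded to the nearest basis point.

91 basis points

Approximate: r ≈ 22.390% − 5.800% = 16.5900%
Exact: (1 + 0.2239)/(1 + 0.0580) − 1 = 15.6805%
Error = 16.5900% − 15.6805% = 0.9095% → 91 basis points.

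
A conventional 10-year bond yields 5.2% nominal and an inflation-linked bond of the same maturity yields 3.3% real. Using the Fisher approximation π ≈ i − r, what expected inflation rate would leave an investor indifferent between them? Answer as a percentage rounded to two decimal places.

π ≈ i − r = 5.2% − 3.3% → 1.90%.

1.90%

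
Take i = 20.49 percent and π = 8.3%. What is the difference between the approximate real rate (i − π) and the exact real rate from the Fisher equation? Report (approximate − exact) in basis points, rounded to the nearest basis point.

93 basis points

Approximate: r ≈ 20.490% − 8.300% = 12.1900%
Exact: (1 + 0.2049)/(1 + 0.0830) − 1 = 11.2558%
Error = 12.1900% − 11.2558% = 0.9342% → 93 basis points.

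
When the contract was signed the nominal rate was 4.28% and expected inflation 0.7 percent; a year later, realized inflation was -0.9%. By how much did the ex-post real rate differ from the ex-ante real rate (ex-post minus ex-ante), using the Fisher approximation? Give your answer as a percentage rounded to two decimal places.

Ex-ante: 4.28% − 0.7% = 3.580%
Ex-post: 4.28% − (-0.9%) = 5.180%
Difference (ex-post − ex-ante) = 1.6000% → 1.60%.

1.60%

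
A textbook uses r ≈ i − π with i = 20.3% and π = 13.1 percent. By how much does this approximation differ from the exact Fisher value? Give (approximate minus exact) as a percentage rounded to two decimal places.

0.83%

Approximate: r ≈ 20.300% − 13.100% = 7.2000%
Exact: (1 + 0.2030)/(1 + 0.1310) − 1 = 6.3660%
Error = 7.2000% − 6.3660% = 0.8340% → 0.83%.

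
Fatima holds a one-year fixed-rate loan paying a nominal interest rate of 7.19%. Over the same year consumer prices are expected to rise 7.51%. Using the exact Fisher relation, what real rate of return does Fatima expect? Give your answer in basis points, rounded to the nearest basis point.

1 + r = 1.07190 / 1.07510 = 0.997024
r = 0.997024 − 1 = -0.2976%, i.e. -30 basis points.

-30 basis points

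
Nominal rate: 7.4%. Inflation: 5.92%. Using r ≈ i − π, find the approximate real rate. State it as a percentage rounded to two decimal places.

1.48%

r ≈ i − π = 7.4% − 5.92% = 1.48%.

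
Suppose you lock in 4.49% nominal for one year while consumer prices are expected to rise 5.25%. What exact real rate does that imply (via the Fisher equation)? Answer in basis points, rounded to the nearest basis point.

By the Fisher equation, 1 + r = (1 + i)/(1 + π).
1 + r = 1.04490 / 1.05250 = 0.992779
r = 0.992779 − 1 = -0.7221%, i.e. -72 basis points.

-72 basis points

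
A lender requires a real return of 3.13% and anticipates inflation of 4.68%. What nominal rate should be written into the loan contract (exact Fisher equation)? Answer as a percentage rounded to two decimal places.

(1 + i) = (1 + r)(1 + π) = 1.03130 × 1.04680 = 1.07956484
i = 1.07956484 − 1, so the required nominal rate is 7.96%.

7.96%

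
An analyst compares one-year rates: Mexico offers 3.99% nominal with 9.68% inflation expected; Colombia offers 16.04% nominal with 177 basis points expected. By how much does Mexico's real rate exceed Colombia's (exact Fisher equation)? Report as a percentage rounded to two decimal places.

Mexico: (1 + 0.0399)/(1 + 0.0968) − 1 = -5.1878%
Colombia: (1 + 0.1604)/(1 + 0.0177) − 1 = 14.0218%
Differential = -5.1878% − 14.0218% = -19.2096% → -19.21%.

-19.21%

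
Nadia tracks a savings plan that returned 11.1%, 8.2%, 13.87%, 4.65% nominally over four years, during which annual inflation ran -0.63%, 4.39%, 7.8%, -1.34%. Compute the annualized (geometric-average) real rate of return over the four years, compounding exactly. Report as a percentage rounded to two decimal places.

Compound the nominal returns: 1.1110 × 1.0820 × 1.1387 × 1.0465 = 1.43248431.
Compound inflation: 0.9937 × 1.0439 × 1.0780 × 0.9866 = 1.10325031.
Deflate: 1.43248431 / 1.10325031 = 1.29842185.
Annualized real rate = 1.29842185^(1/4) − 1 = 6.7466% → 6.75%.

6.75%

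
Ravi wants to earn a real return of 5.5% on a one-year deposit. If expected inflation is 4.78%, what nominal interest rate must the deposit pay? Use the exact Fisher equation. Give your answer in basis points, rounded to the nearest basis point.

(1 + i) = (1 + r)(1 + π) = 1.05500 × 1.04780 = 1.105429
i = 1.105429 − 1, so the required nominal rate is 1054 basis points.

1054 basis points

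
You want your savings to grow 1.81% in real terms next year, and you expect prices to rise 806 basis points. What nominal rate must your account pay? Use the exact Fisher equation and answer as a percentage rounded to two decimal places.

(1 + i) = (1 + r)(1 + π) = 1.01810 × 1.08060 = 1.10015886
i = 1.10015886 − 1, so the required nominal rate is 10.02%.

10.02%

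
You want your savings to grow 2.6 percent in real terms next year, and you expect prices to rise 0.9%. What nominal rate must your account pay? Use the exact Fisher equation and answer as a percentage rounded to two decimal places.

3.52%

(1 + i) = (1 + r)(1 + π) = 1.02600 × 1.00900 = 1.035234
i = 1.035234 − 1, so the required nominal rate is 3.52%.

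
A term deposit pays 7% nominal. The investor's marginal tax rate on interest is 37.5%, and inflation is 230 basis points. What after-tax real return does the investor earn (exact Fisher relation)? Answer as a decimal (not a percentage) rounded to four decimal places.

0.0203

After-tax nominal return = 7% × (1 − 0.375) = 4.3750%.
1 + r = 1.04375 / 1.02300 = 1.020283
After-tax real rate = 1.020283 − 1 → 0.0203.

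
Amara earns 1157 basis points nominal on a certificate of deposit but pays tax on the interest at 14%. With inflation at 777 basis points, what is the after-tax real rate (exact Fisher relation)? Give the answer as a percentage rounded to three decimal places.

After-tax nominal return = 11.57% × (1 − 0.14) = 9.9502%.
1 + r = 1.099502 / 1.07770 = 1.020230
After-tax real rate = 1.020230 − 1 → 2.023%.

2.023%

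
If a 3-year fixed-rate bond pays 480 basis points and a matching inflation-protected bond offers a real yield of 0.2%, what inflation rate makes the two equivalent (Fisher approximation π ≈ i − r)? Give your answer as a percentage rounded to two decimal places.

4.60%

π ≈ i − r = 4.8% − 0.2% → 4.60%.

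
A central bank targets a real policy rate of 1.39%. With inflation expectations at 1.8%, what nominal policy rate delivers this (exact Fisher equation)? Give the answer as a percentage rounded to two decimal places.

3.22%

(1 + i) = (1 + r)(1 + π) = 1.01390 × 1.01800 = 1.0321502
i = 1.0321502 − 1, so the required nominal rate is 3.22%.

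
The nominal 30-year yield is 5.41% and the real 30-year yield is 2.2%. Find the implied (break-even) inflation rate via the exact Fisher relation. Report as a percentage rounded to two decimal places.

(1 + π) = (1 + i)/(1 + r) = 1.05410 / 1.02200 = 1.031409
Break-even inflation = 1.031409 − 1 → 3.14%.

3.14%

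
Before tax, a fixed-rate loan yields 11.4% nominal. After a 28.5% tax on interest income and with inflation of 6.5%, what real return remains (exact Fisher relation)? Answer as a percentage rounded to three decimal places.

After-tax nominal return = 11.4% × (1 − 0.285) = 8.1510%.
1 + r = 1.08151 / 1.06500 = 1.015502
After-tax real rate = 1.015502 − 1 → 1.550%.

1.550%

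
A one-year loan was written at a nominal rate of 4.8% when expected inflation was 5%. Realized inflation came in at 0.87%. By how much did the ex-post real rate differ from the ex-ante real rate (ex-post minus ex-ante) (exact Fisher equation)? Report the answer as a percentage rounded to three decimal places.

4.087%

Ex-ante: (1 + 0.0480)/(1 + 0.0500) − 1 = -0.1905%
Ex-post: (1 + 0.0480)/(1 + 0.0087) − 1 = 3.8961%
Difference (ex-post − ex-ante) = 4.0866% → 4.087%.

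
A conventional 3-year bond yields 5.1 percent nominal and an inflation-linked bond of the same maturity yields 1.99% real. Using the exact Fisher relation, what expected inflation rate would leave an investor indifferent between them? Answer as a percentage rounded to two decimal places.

(1 + π) = (1 + i)/(1 + r) = 1.05100 / 1.01990 = 1.030493
Break-even inflation = 1.030493 − 1 → 3.05%.

3.05%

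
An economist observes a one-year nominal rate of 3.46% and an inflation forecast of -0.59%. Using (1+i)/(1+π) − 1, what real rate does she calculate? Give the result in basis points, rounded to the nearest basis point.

1 + r = 1.03460 / 0.99410 = 1.040740
r = 1.040740 − 1 = 4.0740%, i.e. 407 basis points.

407 basis points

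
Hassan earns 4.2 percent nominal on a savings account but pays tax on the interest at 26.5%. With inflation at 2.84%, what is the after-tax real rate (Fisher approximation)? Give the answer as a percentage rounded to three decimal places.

0.247%

After-tax nominal return = 4.2% × (1 − 0.265) = 3.0870%.
r ≈ 3.0870% − 2.84% → 0.247%.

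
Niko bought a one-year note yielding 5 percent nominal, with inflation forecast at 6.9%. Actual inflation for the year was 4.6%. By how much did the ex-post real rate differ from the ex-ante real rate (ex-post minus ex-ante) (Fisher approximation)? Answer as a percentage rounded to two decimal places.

Ex-ante: 5% − 6.9% = -1.900%
Ex-post: 5% − 4.6% = 0.400%
Difference (ex-post − ex-ante) = 2.3000% → 2.30%.

2.30%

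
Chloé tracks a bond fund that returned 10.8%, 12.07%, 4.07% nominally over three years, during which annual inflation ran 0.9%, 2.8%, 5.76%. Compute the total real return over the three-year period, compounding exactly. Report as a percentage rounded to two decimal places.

17.80%

Nominal growth factor = 1.1080 × 1.1207 × 1.0407 = 1.292274
Price-level growth factor = 1.0090 × 1.0280 × 1.0576 = 1.096998
Real growth factor = 1.292274 / 1.096998 = 1.178010
Total real return = 1.178010 − 1 → 17.80%.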